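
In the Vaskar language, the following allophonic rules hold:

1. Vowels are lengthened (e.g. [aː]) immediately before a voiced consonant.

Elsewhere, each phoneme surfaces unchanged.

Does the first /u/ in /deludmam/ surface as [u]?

/u/ meets the environment for rule 1 (before a voiced consonant) → [uː].
The actual realization is [uː], not [u].

No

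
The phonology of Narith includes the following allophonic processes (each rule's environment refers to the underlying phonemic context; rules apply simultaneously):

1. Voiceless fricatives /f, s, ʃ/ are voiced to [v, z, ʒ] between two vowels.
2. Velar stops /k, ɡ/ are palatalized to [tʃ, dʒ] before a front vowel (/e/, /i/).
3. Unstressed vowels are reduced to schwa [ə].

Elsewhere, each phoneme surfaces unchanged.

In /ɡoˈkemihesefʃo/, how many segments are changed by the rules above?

7

Segments that undergo a rule: /o/ → [ə] (rule 3); /k/ → [tʃ] (rule 2); /i/ → [ə] (rule 3); /e/ → [ə] (rule 3); /s/ → [z] (rule 1); /e/ → [ə] (rule 3); /o/ → [ə] (rule 3).
All other segments surface unchanged.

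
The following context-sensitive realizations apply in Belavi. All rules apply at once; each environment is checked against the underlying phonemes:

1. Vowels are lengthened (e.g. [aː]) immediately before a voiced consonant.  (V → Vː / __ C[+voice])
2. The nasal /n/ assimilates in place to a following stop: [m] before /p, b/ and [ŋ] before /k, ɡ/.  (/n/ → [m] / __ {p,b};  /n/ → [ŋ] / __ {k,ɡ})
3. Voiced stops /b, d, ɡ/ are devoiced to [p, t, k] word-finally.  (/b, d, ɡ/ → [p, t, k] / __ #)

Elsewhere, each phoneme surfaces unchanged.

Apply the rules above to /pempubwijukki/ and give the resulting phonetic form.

[peːmpuːbwiːjukki]

/e/ meets the environment for rule 1 (before a voiced consonant) → [eː].
/u/ — between /p/ and /b/, before a voiced consonant — surfaces as [uː] (rule 1).
/b/ (between /u/ and /w/): rule 3 targets it, but not word-finally → unchanged [b].
Rule 1 applies to /i/ (between /w/ and /j/: before a voiced consonant) → [iː].
/u/ — between /j/ and /k/; rule 1 does not apply here → [u].
/i/ (word-final) is in the target of rule 1 but the environment (before a voiced consonant) is not met → [i].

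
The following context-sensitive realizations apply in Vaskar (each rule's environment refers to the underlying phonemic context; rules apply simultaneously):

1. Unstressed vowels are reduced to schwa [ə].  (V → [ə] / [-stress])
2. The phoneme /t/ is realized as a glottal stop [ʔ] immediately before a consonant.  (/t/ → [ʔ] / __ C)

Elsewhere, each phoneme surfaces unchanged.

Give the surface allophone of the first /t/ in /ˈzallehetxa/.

/t/ meets the environment for rule 2 (immediately before a consonant) → [ʔ].

[ʔ]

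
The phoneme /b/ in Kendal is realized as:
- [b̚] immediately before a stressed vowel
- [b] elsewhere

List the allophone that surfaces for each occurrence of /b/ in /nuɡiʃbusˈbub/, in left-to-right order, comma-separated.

[b], [b̚], [b]

Occurrence 1 (position 6): no conditioning environment matches → elsewhere allophone [b].
Occurrence 2 (position 9): immediately before a stressed vowel → [b̚].
Occurrence 3 (position 11): no conditioning environment matches → elsewhere allophone [b].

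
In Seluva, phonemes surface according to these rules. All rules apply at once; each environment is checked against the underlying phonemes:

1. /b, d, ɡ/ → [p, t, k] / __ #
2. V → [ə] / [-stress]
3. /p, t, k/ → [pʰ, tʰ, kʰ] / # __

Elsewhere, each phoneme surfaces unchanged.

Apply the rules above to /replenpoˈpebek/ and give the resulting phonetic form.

/r/ stays [r].
/e/ meets the environment for rule 2 (in an unstressed syllable) → [ə].
/p/ (between /e/ and /l/) is in the target of rule 3 but the environment (word-initially) is not met → [p].
/l/ — not in any rule's target class → [l].
Rule 2 applies to /e/ (between /l/ and /n/: in an unstressed syllable) → [ə].
/n/ (between /e/ and /p/) is unaffected → [n].
/p/ — between /n/ and /o/; rule 3 does not apply here → [p].
/o/ (between /p/ and /p/) occurs in an unstressed syllable → [ə] by rule 2.
/p/ — between /o/ and /e/; rule 3 does not apply here → [p].
/e/ (between /p/ and /b/) fails the environment for rule 2, so it stays [e].
/b/ (between /e/ and /e/) is in the target of rule 1 but the environment (word-finally) is not met → [b].
/e/ meets the environment for rule 2 (in an unstressed syllable) → [ə].
/k/ (word-final): rule 3 targets it, but not word-initially → unchanged [k].

[rəplənpəˈpebək]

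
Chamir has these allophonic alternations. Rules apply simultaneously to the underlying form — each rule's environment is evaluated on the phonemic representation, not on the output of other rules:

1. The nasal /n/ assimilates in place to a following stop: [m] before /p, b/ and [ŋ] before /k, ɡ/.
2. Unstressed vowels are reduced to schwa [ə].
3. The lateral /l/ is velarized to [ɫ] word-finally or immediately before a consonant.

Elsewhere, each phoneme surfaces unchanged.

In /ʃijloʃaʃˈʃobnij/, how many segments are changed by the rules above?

Segments that undergo a rule: /i/ → [ə] (rule 2); /o/ → [ə] (rule 2); /a/ → [ə] (rule 2); /i/ → [ə] (rule 2).
All other segments surface unchanged.

4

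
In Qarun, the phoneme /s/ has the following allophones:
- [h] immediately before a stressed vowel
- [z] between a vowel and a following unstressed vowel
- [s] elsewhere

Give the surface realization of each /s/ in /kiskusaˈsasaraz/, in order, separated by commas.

Occurrence 1 (position 3): no conditioning environment matches → elsewhere allophone [s].
Occurrence 2 (position 6): between a vowel and a following unstressed vowel → [z].
Occurrence 3 (position 8): immediately before a stressed vowel → [h].
Occurrence 4 (position 10): between a vowel and a following unstressed vowel → [z].

[s], [z], [h], [z]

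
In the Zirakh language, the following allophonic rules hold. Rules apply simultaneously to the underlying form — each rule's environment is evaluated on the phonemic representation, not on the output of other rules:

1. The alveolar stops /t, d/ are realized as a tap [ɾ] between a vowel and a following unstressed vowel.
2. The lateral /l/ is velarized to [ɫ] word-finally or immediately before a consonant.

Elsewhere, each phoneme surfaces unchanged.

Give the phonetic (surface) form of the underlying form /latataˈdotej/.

[laɾaɾaˈdoɾej]

/l/ (word-initial): rule 2 targets it, but not word-finally or immediately before a consonant → unchanged [l].
/t/ (between /a/ and /a/) occurs between a vowel and a following unstressed vowel → [ɾ] by rule 1.
Rule 1 applies to /t/ (between /a/ and /a/: between a vowel and a following unstressed vowel) → [ɾ].
/d/ (between /a/ and /o/) is in the target of rule 1 but the environment (between a vowel and a following unstressed vowel) is not met → [d].
Rule 1 applies to /t/ (between /o/ and /e/: between a vowel and a following unstressed vowel) → [ɾ].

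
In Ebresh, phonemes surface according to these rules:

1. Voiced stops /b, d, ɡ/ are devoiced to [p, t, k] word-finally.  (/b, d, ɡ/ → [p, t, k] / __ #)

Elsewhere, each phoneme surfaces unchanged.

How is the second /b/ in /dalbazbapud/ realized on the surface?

/b/ (between /z/ and /a/): rule 1 targets it, but not word-finally → unchanged [b].

[b]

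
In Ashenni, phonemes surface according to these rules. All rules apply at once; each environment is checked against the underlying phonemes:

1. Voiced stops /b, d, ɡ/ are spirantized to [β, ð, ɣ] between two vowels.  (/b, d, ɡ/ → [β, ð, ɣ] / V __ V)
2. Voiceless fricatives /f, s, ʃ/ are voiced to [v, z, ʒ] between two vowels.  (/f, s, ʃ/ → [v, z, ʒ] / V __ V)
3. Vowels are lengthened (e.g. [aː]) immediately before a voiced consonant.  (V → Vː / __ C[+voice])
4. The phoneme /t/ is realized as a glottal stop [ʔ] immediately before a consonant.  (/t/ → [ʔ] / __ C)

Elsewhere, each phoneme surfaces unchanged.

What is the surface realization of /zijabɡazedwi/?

[ziːjaːbɡaːzeːdwi]

/z/ stays [z].
/i/ (between /z/ and /j/): before a voiced consonant, so rule 3 applies → [iː].
/j/ (between /i/ and /a/): no rule targets it → [j].
Rule 3 applies to /a/ (between /j/ and /b/: before a voiced consonant) → [aː].
/b/ — between /a/ and /ɡ/; rule 1 does not apply here → [b].
/ɡ/ — between /b/ and /a/; rule 1 does not apply here → [ɡ].
Rule 3 applies to /a/ (between /ɡ/ and /z/: before a voiced consonant) → [aː].
/z/ (between /a/ and /e/): no rule targets it → [z].
/e/ (between /z/ and /d/) occurs before a voiced consonant → [eː] by rule 3.
/d/ (between /e/ and /w/) is in the target of rule 1 but the environment (between two vowels) is not met → [d].
/w/ (between /d/ and /i/): no rule targets it → [w].
/i/ (word-final): rule 3 targets it, but not before a voiced consonant → unchanged [i].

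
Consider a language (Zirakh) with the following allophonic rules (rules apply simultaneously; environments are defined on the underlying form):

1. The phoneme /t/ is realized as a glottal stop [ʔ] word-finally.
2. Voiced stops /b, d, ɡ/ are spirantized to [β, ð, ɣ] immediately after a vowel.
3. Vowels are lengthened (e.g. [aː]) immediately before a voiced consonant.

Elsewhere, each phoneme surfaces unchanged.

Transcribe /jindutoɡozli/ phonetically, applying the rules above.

/j/ (word-initial) is unaffected → [j].
/i/ (between /j/ and /n/): before a voiced consonant, so rule 3 applies → [iː].
/n/ (between /i/ and /d/) is unaffected → [n].
/d/ (between /n/ and /u/) fails the environment for rule 2, so it stays [d].
/u/ — between /d/ and /t/; rule 3 does not apply here → [u].
/t/ (between /u/ and /o/) is in the target of rule 1 but the environment (word-finally) is not met → [t].
Rule 3 applies to /o/ (between /t/ and /ɡ/: before a voiced consonant) → [oː].
/ɡ/ (between /o/ and /o/): immediately after a vowel, so rule 2 applies → [ɣ].
/o/ (between /ɡ/ and /z/): before a voiced consonant, so rule 3 applies → [oː].
/z/ stays [z].
/l/ (between /z/ and /i/) is unaffected → [l].
/i/ (word-final): rule 3 targets it, but not before a voiced consonant → unchanged [i].

[jiːndutoːɣoːzli]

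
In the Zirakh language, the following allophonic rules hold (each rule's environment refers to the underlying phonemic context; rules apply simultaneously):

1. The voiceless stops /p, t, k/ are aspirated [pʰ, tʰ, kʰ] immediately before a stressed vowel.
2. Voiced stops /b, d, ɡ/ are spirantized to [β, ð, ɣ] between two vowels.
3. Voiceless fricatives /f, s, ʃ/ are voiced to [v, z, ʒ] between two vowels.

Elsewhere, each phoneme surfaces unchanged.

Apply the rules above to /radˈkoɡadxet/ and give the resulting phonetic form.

/r/ stays [r].
/a/ (between /r/ and /d/) is unaffected → [a].
/d/ — between /a/ and /k/; rule 2 does not apply here → [d].
/k/ meets the environment for rule 1 (immediately before a stressed vowel) → [kʰ].
/o/ stays [o].
/ɡ/ meets the environment for rule 2 (between two vowels) → [ɣ].
/a/ stays [a].
/d/ (between /a/ and /x/): rule 2 targets it, but not between two vowels → unchanged [d].
/x/ — not in any rule's target class → [x].
/e/ (between /x/ and /t/): no rule targets it → [e].
/t/ (word-final): rule 1 targets it, but not immediately before a stressed vowel → unchanged [t].

[radˈkʰoɣadxet]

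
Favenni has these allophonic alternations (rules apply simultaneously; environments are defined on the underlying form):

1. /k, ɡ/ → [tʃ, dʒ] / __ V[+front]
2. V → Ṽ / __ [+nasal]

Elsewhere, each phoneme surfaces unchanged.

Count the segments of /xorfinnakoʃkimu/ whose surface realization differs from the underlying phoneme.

3

Segments that undergo a rule: /i/ → [ĩ] (rule 2); /k/ → [tʃ] (rule 1); /i/ → [ĩ] (rule 2).
All other segments surface unchanged.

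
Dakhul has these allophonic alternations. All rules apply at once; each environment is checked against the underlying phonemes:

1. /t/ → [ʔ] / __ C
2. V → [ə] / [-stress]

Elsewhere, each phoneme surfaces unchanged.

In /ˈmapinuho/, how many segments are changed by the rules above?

3

Segments that undergo a rule: /i/ → [ə] (rule 2); /u/ → [ə] (rule 2); /o/ → [ə] (rule 2).
All other segments surface unchanged.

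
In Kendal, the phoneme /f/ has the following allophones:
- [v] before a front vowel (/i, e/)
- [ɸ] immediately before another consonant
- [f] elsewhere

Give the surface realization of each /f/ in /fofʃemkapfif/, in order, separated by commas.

[f], [ɸ], [v], [f]

Occurrence 1 (position 1): no conditioning environment matches → elsewhere allophone [f].
Occurrence 2 (position 3): immediately before another consonant → [ɸ].
Occurrence 3 (position 10): before a front vowel (/i, e/) → [v].
Occurrence 4 (position 12): no conditioning environment matches → elsewhere allophone [f].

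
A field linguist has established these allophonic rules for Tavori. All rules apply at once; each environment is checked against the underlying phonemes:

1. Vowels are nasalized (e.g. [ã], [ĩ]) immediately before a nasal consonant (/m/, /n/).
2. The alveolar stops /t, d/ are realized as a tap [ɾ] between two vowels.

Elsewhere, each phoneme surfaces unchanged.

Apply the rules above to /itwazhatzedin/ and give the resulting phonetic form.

[itwazhatzeɾĩn]

/i/ — word-initial; rule 1 does not apply here → [i].
/t/ (between /i/ and /w/): rule 2 targets it, but not between two vowels → unchanged [t].
/w/ (between /t/ and /a/) is unaffected → [w].
/a/ (between /w/ and /z/): rule 1 targets it, but not before a nasal consonant → unchanged [a].
/z/ (between /a/ and /h/) is unaffected → [z].
/h/ stays [h].
/a/ — between /h/ and /t/; rule 1 does not apply here → [a].
/t/ (between /a/ and /z/) fails the environment for rule 2, so it stays [t].
/z/ (between /t/ and /e/): no rule targets it → [z].
/e/ — between /z/ and /d/; rule 1 does not apply here → [e].
/d/ — between /e/ and /i/, between two vowels — surfaces as [ɾ] (rule 2).
Rule 1 applies to /i/ (between /d/ and /n/: before a nasal consonant) → [ĩ].
/n/ (word-final) is unaffected → [n].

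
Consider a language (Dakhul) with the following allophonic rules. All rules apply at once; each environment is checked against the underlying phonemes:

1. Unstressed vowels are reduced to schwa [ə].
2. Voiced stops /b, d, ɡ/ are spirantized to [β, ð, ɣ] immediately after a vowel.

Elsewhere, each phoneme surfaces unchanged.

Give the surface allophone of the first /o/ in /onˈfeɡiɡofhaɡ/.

[ə]

/o/ (word-initial): in an unstressed syllable, so rule 1 applies → [ə].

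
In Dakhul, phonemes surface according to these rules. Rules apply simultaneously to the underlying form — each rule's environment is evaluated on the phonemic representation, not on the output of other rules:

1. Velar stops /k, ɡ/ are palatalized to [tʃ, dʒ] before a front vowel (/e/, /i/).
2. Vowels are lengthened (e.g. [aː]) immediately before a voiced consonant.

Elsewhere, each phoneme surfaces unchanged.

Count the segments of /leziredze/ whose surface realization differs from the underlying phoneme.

3

Segments that undergo a rule: /e/ → [eː] (rule 2); /i/ → [iː] (rule 2); /e/ → [eː] (rule 2).
All other segments surface unchanged.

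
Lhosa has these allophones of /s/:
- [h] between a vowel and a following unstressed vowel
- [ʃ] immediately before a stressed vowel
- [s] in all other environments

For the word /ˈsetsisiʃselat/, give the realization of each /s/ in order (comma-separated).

[ʃ], [s], [h], [s]

Occurrence 1 (position 1): immediately before a stressed vowel → [ʃ].
Occurrence 2 (position 4): no conditioning environment matches → elsewhere allophone [s].
Occurrence 3 (position 6): between a vowel and a following unstressed vowel → [h].
Occurrence 4 (position 9): no conditioning environment matches → elsewhere allophone [s].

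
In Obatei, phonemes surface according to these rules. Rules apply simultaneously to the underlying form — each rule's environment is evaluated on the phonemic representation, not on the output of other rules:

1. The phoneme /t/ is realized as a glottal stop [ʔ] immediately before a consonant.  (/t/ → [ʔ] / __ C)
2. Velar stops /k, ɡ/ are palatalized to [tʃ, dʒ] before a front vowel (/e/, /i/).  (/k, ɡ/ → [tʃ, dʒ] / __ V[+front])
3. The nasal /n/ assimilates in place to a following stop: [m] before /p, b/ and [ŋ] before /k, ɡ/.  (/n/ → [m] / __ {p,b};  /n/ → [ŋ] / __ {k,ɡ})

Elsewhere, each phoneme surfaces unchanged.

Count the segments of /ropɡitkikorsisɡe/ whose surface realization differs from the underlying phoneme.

Segments that undergo a rule: /ɡ/ → [dʒ] (rule 2); /t/ → [ʔ] (rule 1); /k/ → [tʃ] (rule 2); /ɡ/ → [dʒ] (rule 2).
All other segments surface unchanged.

4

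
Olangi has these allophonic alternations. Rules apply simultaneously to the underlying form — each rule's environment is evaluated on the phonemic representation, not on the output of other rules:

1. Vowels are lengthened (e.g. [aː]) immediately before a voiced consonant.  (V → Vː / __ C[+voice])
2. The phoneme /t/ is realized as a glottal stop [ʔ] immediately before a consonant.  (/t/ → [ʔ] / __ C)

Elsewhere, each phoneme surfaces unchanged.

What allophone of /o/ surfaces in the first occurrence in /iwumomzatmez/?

[oː]

/o/ (between /m/ and /m/): before a voiced consonant, so rule 1 applies → [oː].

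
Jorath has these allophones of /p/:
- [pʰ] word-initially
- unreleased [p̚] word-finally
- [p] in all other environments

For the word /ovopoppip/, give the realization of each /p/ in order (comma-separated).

[p], [p], [p], [p̚]

Occurrence 1 (position 4): no conditioning environment matches → elsewhere allophone [p].
Occurrence 2 (position 6): no conditioning environment matches → elsewhere allophone [p].
Occurrence 3 (position 7): no conditioning environment matches → elsewhere allophone [p].
Occurrence 4 (position 9): word-finally → [p̚].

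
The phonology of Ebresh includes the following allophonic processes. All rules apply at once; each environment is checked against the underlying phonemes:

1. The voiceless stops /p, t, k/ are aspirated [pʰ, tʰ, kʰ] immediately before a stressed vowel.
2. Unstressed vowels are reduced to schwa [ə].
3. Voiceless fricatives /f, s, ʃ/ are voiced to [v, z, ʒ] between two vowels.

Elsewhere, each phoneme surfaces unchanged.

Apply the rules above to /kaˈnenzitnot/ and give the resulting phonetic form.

[kəˈnenzətnət]

/k/ — word-initial; rule 1 does not apply here → [k].
/a/ meets the environment for rule 2 (in an unstressed syllable) → [ə].
/e/ (between /n/ and /n/): rule 2 targets it, but not in an unstressed syllable → unchanged [e].
/i/ (between /z/ and /t/): in an unstressed syllable, so rule 2 applies → [ə].
/t/ (between /i/ and /n/): rule 1 targets it, but not immediately before a stressed vowel → unchanged [t].
/o/ (between /n/ and /t/): in an unstressed syllable, so rule 2 applies → [ə].
/t/ (word-final): rule 1 targets it, but not immediately before a stressed vowel → unchanged [t].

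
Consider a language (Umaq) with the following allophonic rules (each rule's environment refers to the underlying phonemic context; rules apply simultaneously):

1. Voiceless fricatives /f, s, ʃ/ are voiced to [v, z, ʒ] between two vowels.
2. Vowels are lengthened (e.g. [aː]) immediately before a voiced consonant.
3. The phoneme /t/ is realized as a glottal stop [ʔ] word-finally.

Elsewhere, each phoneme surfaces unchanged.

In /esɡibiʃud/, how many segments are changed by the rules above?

3

Segments that undergo a rule: /i/ → [iː] (rule 2); /ʃ/ → [ʒ] (rule 1); /u/ → [uː] (rule 2).
All other segments surface unchanged.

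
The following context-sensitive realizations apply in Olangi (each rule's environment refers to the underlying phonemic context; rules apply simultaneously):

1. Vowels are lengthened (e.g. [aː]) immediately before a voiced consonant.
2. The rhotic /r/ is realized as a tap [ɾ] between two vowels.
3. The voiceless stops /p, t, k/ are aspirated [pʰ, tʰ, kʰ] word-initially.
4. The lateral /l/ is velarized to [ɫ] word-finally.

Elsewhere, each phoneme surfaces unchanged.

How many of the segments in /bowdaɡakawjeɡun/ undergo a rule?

5

Segments that undergo a rule: /o/ → [oː] (rule 1); /a/ → [aː] (rule 1); /a/ → [aː] (rule 1); /e/ → [eː] (rule 1); /u/ → [uː] (rule 1).
All other segments surface unchanged.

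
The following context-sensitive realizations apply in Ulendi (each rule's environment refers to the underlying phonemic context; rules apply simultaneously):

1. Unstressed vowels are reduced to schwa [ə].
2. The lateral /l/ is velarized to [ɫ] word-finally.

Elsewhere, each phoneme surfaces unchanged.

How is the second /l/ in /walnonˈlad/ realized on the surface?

[l]

/l/ (between /n/ and /a/) fails the environment for rule 2, so it stays [l].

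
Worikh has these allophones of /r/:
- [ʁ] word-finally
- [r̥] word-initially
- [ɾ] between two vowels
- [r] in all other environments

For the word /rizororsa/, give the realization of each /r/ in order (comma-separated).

Occurrence 1 (position 1): word-initially → [r̥].
Occurrence 2 (position 5): between two vowels → [ɾ].
Occurrence 3 (position 7): no conditioning environment matches → elsewhere allophone [r].

[r̥], [ɾ], [r]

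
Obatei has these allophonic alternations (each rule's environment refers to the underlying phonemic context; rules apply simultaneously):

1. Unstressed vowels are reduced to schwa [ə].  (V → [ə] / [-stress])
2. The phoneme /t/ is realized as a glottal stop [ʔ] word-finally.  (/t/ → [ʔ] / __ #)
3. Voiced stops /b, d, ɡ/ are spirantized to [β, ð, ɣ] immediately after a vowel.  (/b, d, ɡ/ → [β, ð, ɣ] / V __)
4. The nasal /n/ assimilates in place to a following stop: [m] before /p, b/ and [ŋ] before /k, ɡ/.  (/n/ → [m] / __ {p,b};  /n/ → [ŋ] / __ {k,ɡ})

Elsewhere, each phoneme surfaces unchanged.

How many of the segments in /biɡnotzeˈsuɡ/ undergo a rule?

Segments that undergo a rule: /i/ → [ə] (rule 1); /ɡ/ → [ɣ] (rule 3); /o/ → [ə] (rule 1); /e/ → [ə] (rule 1); /ɡ/ → [ɣ] (rule 3).
All other segments surface unchanged.

5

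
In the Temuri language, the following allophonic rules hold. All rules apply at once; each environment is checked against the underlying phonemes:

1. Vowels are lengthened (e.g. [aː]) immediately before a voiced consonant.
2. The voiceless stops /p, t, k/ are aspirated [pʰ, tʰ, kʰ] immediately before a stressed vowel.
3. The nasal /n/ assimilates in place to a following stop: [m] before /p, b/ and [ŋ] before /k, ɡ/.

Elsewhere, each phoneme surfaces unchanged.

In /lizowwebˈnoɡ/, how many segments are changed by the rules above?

Segments that undergo a rule: /i/ → [iː] (rule 1); /o/ → [oː] (rule 1); /e/ → [eː] (rule 1); /o/ → [oː] (rule 1).
All other segments surface unchanged.

4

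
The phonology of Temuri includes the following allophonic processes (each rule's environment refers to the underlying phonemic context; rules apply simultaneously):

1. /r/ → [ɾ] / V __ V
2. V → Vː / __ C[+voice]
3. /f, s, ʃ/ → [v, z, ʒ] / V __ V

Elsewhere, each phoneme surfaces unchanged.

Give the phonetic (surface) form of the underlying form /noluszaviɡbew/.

[noːluszaːviːɡbeːw]

/n/ stays [n].
/o/ meets the environment for rule 2 (before a voiced consonant) → [oː].
/l/ (between /o/ and /u/): no rule targets it → [l].
/u/ (between /l/ and /s/) fails the environment for rule 2, so it stays [u].
/s/ (between /u/ and /z/): rule 3 targets it, but not between two vowels → unchanged [s].
/z/ — not in any rule's target class → [z].
Rule 2 applies to /a/ (between /z/ and /v/: before a voiced consonant) → [aː].
/v/ — not in any rule's target class → [v].
/i/ (between /v/ and /ɡ/) occurs before a voiced consonant → [iː] by rule 2.
/ɡ/ (between /i/ and /b/) is unaffected → [ɡ].
/b/ — not in any rule's target class → [b].
/e/ (between /b/ and /w/) occurs before a voiced consonant → [eː] by rule 2.
/w/ stays [w].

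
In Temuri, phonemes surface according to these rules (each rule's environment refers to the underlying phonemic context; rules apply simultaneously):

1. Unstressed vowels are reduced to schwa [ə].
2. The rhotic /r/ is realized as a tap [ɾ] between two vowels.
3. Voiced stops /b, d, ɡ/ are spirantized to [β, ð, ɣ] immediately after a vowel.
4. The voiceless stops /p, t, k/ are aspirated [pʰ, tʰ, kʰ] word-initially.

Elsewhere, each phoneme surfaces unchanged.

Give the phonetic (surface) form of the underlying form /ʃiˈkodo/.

[ʃəˈkoðə]

/ʃ/ (word-initial) is unaffected → [ʃ].
/i/ meets the environment for rule 1 (in an unstressed syllable) → [ə].
/k/ — between /i/ and /o/; rule 4 does not apply here → [k].
/o/ (between /k/ and /d/): rule 1 targets it, but not in an unstressed syllable → unchanged [o].
/d/ (between /o/ and /o/) occurs immediately after a vowel → [ð] by rule 3.
/o/ meets the environment for rule 1 (in an unstressed syllable) → [ə].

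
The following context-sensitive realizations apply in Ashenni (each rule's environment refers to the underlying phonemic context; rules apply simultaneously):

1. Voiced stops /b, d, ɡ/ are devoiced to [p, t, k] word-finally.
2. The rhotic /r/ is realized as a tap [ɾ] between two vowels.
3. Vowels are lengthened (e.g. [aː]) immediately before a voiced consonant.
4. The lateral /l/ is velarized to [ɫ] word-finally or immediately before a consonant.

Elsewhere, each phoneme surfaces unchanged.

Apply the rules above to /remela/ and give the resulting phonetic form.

[reːmeːla]

/r/ (word-initial) fails the environment for rule 2, so it stays [r].
/e/ meets the environment for rule 3 (before a voiced consonant) → [eː].
/m/ stays [m].
Rule 3 applies to /e/ (between /m/ and /l/: before a voiced consonant) → [eː].
/l/ (between /e/ and /a/) is in the target of rule 4 but the environment (word-finally or immediately before a consonant) is not met → [l].
/a/ (word-final) fails the environment for rule 3, so it stays [a].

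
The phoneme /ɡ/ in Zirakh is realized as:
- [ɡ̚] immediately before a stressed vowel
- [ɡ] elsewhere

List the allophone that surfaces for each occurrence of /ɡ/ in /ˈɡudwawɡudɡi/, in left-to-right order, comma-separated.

[ɡ̚], [ɡ], [ɡ]

Occurrence 1 (position 1): immediately before a stressed vowel → [ɡ̚].
Occurrence 2 (position 7): no conditioning environment matches → elsewhere allophone [ɡ].
Occurrence 3 (position 10): no conditioning environment matches → elsewhere allophone [ɡ].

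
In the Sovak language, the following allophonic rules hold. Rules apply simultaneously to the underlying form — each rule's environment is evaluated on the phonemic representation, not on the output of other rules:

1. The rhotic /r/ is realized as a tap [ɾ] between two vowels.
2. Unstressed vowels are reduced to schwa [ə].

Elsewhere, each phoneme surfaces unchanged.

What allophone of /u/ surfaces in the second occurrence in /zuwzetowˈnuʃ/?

[u]

/u/ (between /n/ and /ʃ/): rule 2 targets it, but not in an unstressed syllable → unchanged [u].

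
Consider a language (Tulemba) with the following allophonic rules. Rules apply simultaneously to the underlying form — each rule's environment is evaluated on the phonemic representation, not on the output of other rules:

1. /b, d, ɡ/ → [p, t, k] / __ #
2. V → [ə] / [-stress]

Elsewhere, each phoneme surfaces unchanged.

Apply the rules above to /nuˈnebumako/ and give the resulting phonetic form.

[nəˈnebəməkə]

/n/ — not in any rule's target class → [n].
Rule 2 applies to /u/ (between /n/ and /n/: in an unstressed syllable) → [ə].
/n/ (between /u/ and /e/) is unaffected → [n].
/e/ (between /n/ and /b/) is in the target of rule 2 but the environment (in an unstressed syllable) is not met → [e].
/b/ (between /e/ and /u/) fails the environment for rule 1, so it stays [b].
/u/ (between /b/ and /m/): in an unstressed syllable, so rule 2 applies → [ə].
/m/ (between /u/ and /a/) is unaffected → [m].
/a/ (between /m/ and /k/): in an unstressed syllable, so rule 2 applies → [ə].
/k/ (between /a/ and /o/): no rule targets it → [k].
/o/ (word-final): in an unstressed syllable, so rule 2 applies → [ə].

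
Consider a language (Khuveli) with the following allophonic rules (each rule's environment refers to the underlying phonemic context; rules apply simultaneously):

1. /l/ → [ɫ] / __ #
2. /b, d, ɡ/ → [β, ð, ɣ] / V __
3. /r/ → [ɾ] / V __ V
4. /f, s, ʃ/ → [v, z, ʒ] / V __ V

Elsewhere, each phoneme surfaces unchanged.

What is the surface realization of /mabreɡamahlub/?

[maβreɣamahluβ]

/b/ (between /a/ and /r/) occurs immediately after a vowel → [β] by rule 2.
/r/ (between /b/ and /e/) is in the target of rule 3 but the environment (between two vowels) is not met → [r].
/ɡ/ — between /e/ and /a/, immediately after a vowel — surfaces as [ɣ] (rule 2).
/l/ — between /h/ and /u/; rule 1 does not apply here → [l].
/b/ — word-final, immediately after a vowel — surfaces as [β] (rule 2).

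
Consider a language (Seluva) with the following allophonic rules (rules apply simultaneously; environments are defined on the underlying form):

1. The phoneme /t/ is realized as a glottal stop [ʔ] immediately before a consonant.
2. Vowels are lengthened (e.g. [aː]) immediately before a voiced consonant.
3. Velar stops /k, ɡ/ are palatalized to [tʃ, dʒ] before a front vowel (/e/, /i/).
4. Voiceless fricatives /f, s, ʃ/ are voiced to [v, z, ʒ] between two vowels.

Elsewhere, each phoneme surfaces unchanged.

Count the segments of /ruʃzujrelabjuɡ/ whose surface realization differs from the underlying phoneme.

4

Segments that undergo a rule: /u/ → [uː] (rule 2); /e/ → [eː] (rule 2); /a/ → [aː] (rule 2); /u/ → [uː] (rule 2).
All other segments surface unchanged.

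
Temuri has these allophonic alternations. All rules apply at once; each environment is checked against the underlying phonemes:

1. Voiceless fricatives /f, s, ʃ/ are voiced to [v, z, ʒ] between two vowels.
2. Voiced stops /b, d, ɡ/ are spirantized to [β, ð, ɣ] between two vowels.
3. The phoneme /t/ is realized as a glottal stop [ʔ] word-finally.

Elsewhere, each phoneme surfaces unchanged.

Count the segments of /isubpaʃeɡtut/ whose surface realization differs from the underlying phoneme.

Segments that undergo a rule: /s/ → [z] (rule 1); /ʃ/ → [ʒ] (rule 1); /t/ → [ʔ] (rule 3).
All other segments surface unchanged.

3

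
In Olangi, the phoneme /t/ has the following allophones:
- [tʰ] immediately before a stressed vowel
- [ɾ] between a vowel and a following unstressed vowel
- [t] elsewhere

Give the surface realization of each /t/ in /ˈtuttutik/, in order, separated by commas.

Occurrence 1 (position 1): immediately before a stressed vowel → [tʰ].
Occurrence 2 (position 3): no conditioning environment matches → elsewhere allophone [t].
Occurrence 3 (position 4): no conditioning environment matches → elsewhere allophone [t].
Occurrence 4 (position 6): between a vowel and an unstressed vowel → [ɾ].

[tʰ], [t], [t], [ɾ]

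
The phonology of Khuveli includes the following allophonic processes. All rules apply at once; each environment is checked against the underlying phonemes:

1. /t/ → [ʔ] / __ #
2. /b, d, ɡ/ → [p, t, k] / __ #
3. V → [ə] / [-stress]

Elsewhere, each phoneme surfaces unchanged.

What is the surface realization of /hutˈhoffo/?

/h/ stays [h].
/u/ — between /h/ and /t/, in an unstressed syllable — surfaces as [ə] (rule 3).
/t/ — between /u/ and /h/; rule 1 does not apply here → [t].
/h/ stays [h].
/o/ (between /h/ and /f/) fails the environment for rule 3, so it stays [o].
/f/ — not in any rule's target class → [f].
/f/ (between /f/ and /o/) is unaffected → [f].
/o/ — word-final, in an unstressed syllable — surfaces as [ə] (rule 3).

[hətˈhoffə]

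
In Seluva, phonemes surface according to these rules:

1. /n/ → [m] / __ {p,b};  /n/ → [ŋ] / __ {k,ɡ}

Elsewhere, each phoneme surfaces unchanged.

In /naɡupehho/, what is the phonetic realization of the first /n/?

[n]

/n/ (word-initial): rule 1 targets it, but not before a labial or velar stop → unchanged [n].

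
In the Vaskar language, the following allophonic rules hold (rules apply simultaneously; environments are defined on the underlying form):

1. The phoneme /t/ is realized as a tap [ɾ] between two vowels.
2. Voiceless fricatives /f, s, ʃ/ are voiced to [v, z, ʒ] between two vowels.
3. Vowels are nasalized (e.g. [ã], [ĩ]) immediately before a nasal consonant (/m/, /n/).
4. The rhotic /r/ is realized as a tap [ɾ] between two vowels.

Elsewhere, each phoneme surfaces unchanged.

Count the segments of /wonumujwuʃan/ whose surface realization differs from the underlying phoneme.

4

Segments that undergo a rule: /o/ → [õ] (rule 3); /u/ → [ũ] (rule 3); /ʃ/ → [ʒ] (rule 2); /a/ → [ã] (rule 3).
All other segments surface unchanged.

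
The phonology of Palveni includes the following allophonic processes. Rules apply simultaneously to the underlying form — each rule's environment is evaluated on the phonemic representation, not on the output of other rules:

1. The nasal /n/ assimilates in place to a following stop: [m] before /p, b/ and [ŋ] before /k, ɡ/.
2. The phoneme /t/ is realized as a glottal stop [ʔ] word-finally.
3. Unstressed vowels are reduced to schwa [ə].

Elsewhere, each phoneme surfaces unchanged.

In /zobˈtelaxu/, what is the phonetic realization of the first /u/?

[ə]

/u/ — word-final, in an unstressed syllable — surfaces as [ə] (rule 3).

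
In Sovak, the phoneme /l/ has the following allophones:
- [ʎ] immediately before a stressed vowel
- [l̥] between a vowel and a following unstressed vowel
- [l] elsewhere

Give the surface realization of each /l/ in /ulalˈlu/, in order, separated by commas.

Occurrence 1 (position 2): between a vowel and a following unstressed vowel → [l̥].
Occurrence 2 (position 4): no conditioning environment matches → elsewhere allophone [l].
Occurrence 3 (position 5): immediately before a stressed vowel → [ʎ].

[l̥], [l], [ʎ]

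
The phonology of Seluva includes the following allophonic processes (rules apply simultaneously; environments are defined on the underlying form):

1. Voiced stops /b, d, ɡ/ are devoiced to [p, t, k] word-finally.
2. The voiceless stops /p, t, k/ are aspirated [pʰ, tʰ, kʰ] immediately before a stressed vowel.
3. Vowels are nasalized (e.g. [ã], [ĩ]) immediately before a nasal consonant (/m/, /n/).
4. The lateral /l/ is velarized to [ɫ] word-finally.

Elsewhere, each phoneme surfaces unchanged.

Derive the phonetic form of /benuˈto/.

/b/ (word-initial) fails the environment for rule 1, so it stays [b].
/e/ (between /b/ and /n/) occurs before a nasal consonant → [ẽ] by rule 3.
/n/ (between /e/ and /u/): no rule targets it → [n].
/u/ (between /n/ and /t/) fails the environment for rule 3, so it stays [u].
/t/ (between /u/ and /o/): immediately before a stressed vowel, so rule 2 applies → [tʰ].
/o/ (word-final) is in the target of rule 3 but the environment (before a nasal consonant) is not met → [o].

[bẽnuˈtʰo]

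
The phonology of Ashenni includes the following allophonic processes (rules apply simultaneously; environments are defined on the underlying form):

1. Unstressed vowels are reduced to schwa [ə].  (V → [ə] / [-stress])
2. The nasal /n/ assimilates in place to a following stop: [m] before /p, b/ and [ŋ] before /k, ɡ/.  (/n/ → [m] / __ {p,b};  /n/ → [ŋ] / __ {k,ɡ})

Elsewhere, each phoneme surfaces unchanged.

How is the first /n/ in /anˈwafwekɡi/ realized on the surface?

/n/ (between /a/ and /w/) is in the target of rule 2 but the environment (before a labial or velar stop) is not met → [n].

[n]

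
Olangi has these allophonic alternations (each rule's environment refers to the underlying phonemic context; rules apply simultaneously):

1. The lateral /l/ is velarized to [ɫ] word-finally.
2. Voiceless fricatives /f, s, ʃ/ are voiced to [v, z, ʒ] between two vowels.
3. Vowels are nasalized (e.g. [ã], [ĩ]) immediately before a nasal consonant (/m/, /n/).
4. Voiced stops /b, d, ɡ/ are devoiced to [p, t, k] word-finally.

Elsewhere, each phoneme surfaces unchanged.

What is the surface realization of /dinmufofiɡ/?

[dĩnmuvovik]

/d/ (word-initial): rule 4 targets it, but not word-finally → unchanged [d].
Rule 3 applies to /i/ (between /d/ and /n/: before a nasal consonant) → [ĩ].
/n/ (between /i/ and /m/): no rule targets it → [n].
/m/ stays [m].
/u/ (between /m/ and /f/) fails the environment for rule 3, so it stays [u].
/f/ (between /u/ and /o/) occurs between two vowels → [v] by rule 2.
/o/ (between /f/ and /f/) is in the target of rule 3 but the environment (before a nasal consonant) is not met → [o].
Rule 2 applies to /f/ (between /o/ and /i/: between two vowels) → [v].
/i/ — between /f/ and /ɡ/; rule 3 does not apply here → [i].
/ɡ/ (word-final): word-finally, so rule 4 applies → [k].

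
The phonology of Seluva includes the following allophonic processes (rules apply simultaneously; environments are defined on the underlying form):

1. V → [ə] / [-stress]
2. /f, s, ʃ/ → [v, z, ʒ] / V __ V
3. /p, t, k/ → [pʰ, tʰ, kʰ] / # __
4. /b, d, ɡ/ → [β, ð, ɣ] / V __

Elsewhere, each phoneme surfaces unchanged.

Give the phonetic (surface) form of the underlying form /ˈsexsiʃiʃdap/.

/s/ (word-initial) fails the environment for rule 2, so it stays [s].
/e/ (between /s/ and /x/) fails the environment for rule 1, so it stays [e].
/s/ (between /x/ and /i/) fails the environment for rule 2, so it stays [s].
/i/ meets the environment for rule 1 (in an unstressed syllable) → [ə].
/ʃ/ — between /i/ and /i/, between two vowels — surfaces as [ʒ] (rule 2).
/i/ (between /ʃ/ and /ʃ/): in an unstressed syllable, so rule 1 applies → [ə].
/ʃ/ (between /i/ and /d/): rule 2 targets it, but not between two vowels → unchanged [ʃ].
/d/ (between /ʃ/ and /a/) is in the target of rule 4 but the environment (immediately after a vowel) is not met → [d].
/a/ (between /d/ and /p/): in an unstressed syllable, so rule 1 applies → [ə].
/p/ (word-final): rule 3 targets it, but not word-initially → unchanged [p].

[ˈsexsəʒəʃdəp]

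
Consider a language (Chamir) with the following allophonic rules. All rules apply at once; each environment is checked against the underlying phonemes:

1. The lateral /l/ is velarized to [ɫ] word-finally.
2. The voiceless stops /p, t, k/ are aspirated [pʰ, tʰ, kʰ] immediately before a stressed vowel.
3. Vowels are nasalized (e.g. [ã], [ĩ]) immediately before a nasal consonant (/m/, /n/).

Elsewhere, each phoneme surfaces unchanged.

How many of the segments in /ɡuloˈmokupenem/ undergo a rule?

3

Segments that undergo a rule: /o/ → [õ] (rule 3); /e/ → [ẽ] (rule 3); /e/ → [ẽ] (rule 3).
All other segments surface unchanged.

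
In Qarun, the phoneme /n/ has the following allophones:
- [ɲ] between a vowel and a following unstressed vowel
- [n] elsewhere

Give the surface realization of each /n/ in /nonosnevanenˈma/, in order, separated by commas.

[n], [ɲ], [n], [ɲ], [n]

Occurrence 1 (position 1): no conditioning environment matches → elsewhere allophone [n].
Occurrence 2 (position 3): between a vowel and a following unstressed vowel → [ɲ].
Occurrence 3 (position 6): no conditioning environment matches → elsewhere allophone [n].
Occurrence 4 (position 10): between a vowel and a following unstressed vowel → [ɲ].
Occurrence 5 (position 12): no conditioning environment matches → elsewhere allophone [n].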